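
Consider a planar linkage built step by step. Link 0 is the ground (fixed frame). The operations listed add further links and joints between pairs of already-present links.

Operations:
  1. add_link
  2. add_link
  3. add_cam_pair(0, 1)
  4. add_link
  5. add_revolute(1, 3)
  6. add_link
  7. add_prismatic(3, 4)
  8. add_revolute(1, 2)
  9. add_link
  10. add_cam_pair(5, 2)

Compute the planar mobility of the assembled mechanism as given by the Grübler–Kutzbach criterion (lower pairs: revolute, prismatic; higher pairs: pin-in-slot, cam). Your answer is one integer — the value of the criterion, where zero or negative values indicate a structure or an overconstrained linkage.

M = 7

ground; <1,0,0>
#1 <2,0,0>
#2 <3,0,0>
C:0↔1 J2 <3,0,1>
#3 <4,0,1>
R:1↔3 J1 <4,1,1>
#4 <5,1,1>
P:3↔4 J1 <5,2,1>
R:1↔2 J1 <5,3,1>
#5 <6,3,1>
C:5↔2 J2 <6,3,2>
3×5 − 2×3 − 1×2 = 7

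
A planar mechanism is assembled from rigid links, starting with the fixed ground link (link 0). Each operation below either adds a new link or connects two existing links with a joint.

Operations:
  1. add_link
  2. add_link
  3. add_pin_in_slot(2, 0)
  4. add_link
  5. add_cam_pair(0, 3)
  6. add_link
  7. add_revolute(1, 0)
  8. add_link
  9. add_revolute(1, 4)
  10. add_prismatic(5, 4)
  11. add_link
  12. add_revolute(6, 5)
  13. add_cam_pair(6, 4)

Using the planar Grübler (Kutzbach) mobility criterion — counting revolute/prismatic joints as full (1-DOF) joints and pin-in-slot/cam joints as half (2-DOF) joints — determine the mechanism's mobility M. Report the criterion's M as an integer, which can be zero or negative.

[1;0;0] (link 0 is ground)
L+ [2;0;0]
L+ [3;0;0]
PS(2,0)∈J2 [3;0;1]
L+ [4;0;1]
C(0,3)∈J2 [4;0;2]
L+ [5;0;2]
R(1,0)∈J1 [5;1;2]
L+ [6;1;2]
R(1,4)∈J1 [6;2;2]
P(5,4)∈J1 [6;3;2]
L+ [7;3;2]
R(6,5)∈J1 [7;4;2]
C(6,4)∈J2 [7;4;3]
mobility = 18 − 8 − 3 = 7

M = 7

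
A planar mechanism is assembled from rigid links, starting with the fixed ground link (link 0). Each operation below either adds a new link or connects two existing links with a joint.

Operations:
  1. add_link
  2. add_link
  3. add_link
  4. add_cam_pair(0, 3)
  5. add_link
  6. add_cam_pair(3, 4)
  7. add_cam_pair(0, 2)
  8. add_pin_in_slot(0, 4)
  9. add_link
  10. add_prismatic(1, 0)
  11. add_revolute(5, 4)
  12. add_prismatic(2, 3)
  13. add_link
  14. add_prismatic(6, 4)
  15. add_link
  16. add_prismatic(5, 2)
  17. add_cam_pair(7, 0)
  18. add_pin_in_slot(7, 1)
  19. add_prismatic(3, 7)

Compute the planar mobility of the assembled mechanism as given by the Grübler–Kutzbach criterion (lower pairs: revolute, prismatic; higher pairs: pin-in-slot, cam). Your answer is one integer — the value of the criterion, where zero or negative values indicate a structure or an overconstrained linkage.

M = 3

ground; <1,0,0>
#1 <2,0,0>
#2 <3,0,0>
#3 <4,0,0>
C:0↔3 J2 <4,0,1>
#4 <5,0,1>
C:3↔4 J2 <5,0,2>
C:0↔2 J2 <5,0,3>
PS:0↔4 J2 <5,0,4>
#5 <6,0,4>
P:1↔0 J1 <6,1,4>
R:5↔4 J1 <6,2,4>
P:2↔3 J1 <6,3,4>
#6 <7,3,4>
P:6↔4 J1 <7,4,4>
#7 <8,4,4>
P:5↔2 J1 <8,5,4>
C:7↔0 J2 <8,5,5>
PS:7↔1 J2 <8,5,6>
P:3↔7 J1 <8,6,6>
3×7 − 2×6 − 1×6 = 3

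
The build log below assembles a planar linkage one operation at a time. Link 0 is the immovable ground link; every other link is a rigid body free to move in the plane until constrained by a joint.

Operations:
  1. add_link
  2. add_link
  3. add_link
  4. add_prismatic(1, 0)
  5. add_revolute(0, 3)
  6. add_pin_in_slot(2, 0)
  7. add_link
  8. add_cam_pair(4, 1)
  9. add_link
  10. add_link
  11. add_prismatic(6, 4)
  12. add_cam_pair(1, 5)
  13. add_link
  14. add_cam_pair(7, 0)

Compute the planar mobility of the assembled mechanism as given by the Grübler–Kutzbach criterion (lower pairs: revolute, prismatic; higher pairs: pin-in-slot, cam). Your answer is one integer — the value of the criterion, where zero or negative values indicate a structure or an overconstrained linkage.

M = 11

link 0 = ground. State L|J1|J2 = 1|0|0
+link1  2|0|0
+link2  3|0|0
+link3  4|0|0
P(1,0) f=1→J1  4|1|0
R(0,3) f=1→J1  4|2|0
PS(2,0) f=2→J2  4|2|1
+link4  5|2|1
C(4,1) f=2→J2  5|2|2
+link5  6|2|2
+link6  7|2|2
P(6,4) f=1→J1  7|3|2
C(1,5) f=2→J2  7|3|3
+link7  8|3|3
C(7,0) f=2→J2  8|3|4
M = 3(8−1)−2·3−4 = 21−6−4 = 11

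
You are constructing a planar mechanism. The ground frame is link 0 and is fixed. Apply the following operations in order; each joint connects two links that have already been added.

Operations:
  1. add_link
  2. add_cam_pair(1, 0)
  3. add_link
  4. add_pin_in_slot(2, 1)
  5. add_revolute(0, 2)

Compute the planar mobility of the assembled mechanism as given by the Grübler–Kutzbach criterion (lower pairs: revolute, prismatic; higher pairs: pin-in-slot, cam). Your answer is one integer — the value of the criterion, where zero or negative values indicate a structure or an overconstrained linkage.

M = 2

L=1 J1=0 J2=0
add link → L=2 J1=0 J2=0
C@1,0 dof=2 J2 → L=2 J1=0 J2=1
add link → L=3 J1=0 J2=1
PS@2,1 dof=2 J2 → L=3 J1=0 J2=2
R@0,2 dof=1 J1 → L=3 J1=1 J2=2
M=3(L−1)−2J1−J2=3·2−2·1−2=2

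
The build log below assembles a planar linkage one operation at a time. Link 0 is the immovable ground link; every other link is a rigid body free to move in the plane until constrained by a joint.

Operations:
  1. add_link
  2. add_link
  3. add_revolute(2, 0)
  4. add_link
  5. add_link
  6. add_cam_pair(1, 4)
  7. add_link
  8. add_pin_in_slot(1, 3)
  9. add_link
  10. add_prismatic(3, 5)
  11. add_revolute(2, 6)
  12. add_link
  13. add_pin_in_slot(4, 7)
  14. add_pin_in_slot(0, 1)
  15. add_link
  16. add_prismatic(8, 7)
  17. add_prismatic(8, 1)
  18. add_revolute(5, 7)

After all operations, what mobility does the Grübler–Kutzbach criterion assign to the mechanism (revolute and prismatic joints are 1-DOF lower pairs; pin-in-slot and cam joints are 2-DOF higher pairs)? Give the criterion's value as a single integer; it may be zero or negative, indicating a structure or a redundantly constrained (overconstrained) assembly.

[1;0;0] (link 0 is ground)
L+ [2;0;0]
L+ [3;0;0]
R(2,0)∈J1 [3;1;0]
L+ [4;1;0]
L+ [5;1;0]
C(1,4)∈J2 [5;1;1]
L+ [6;1;1]
PS(1,3)∈J2 [6;1;2]
L+ [7;1;2]
P(3,5)∈J1 [7;2;2]
R(2,6)∈J1 [7;3;2]
L+ [8;3;2]
PS(4,7)∈J2 [8;3;3]
PS(0,1)∈J2 [8;3;4]
L+ [9;3;4]
P(8,7)∈J1 [9;4;4]
P(8,1)∈J1 [9;5;4]
R(5,7)∈J1 [9;6;4]
mobility = 24 − 12 − 4 = 8

M = 8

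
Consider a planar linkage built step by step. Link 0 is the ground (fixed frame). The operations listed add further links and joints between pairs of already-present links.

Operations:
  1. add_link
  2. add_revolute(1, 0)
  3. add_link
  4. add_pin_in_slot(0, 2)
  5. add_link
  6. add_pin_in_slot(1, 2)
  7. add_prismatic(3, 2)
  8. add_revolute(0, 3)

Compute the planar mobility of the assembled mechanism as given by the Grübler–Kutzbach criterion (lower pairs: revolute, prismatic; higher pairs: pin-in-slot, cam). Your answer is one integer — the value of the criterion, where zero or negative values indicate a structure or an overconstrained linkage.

M = 1

[1;0;0] (link 0 is ground)
L+ [2;0;0]
R(1,0)∈J1 [2;1;0]
L+ [3;1;0]
PS(0,2)∈J2 [3;1;1]
L+ [4;1;1]
PS(1,2)∈J2 [4;1;2]
P(3,2)∈J1 [4;2;2]
R(0,3)∈J1 [4;3;2]
mobility = 9 − 6 − 2 = 1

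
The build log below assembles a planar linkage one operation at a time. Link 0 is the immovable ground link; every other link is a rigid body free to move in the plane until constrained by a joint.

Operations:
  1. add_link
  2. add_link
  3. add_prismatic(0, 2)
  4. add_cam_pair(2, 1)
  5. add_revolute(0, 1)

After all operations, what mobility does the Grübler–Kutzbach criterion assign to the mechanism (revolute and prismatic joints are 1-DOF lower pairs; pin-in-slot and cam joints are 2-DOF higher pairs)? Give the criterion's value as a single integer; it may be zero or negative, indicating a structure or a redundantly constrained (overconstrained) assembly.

M = 1

link 0 = ground. State L|J1|J2 = 1|0|0
+link1  2|0|0
+link2  3|0|0
P(0,2) f=1→J1  3|1|0
C(2,1) f=2→J2  3|1|1
R(0,1) f=1→J1  3|2|1
M = 3(3−1)−2·2−1 = 6−4−1 = 1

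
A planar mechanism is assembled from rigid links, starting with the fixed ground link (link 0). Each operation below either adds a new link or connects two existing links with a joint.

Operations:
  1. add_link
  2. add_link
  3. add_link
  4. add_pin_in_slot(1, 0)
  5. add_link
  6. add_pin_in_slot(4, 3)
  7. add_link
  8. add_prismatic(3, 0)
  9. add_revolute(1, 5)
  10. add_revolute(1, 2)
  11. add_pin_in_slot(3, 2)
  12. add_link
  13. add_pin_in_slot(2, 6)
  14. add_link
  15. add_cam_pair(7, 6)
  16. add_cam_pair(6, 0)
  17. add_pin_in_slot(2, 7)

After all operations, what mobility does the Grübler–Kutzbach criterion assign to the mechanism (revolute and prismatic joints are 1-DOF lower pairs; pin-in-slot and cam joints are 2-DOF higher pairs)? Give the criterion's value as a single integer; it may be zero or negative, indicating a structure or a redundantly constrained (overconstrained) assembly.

(L,J1,J2)=(1,0,0); link0 fixed
link1: (2,0,0)
link2: (3,0,0)
link3: (4,0,0)
PS 1-0 [J2]: (4,0,1)
link4: (5,0,1)
PS 4-3 [J2]: (5,0,2)
link5: (6,0,2)
P 3-0 [J1]: (6,1,2)
R 1-5 [J1]: (6,2,2)
R 1-2 [J1]: (6,3,2)
PS 3-2 [J2]: (6,3,3)
link6: (7,3,3)
PS 2-6 [J2]: (7,3,4)
link7: (8,3,4)
C 7-6 [J2]: (8,3,5)
C 6-0 [J2]: (8,3,6)
PS 2-7 [J2]: (8,3,7)
Grübler: 3·7 − 2·3 − 7 = 8

M = 8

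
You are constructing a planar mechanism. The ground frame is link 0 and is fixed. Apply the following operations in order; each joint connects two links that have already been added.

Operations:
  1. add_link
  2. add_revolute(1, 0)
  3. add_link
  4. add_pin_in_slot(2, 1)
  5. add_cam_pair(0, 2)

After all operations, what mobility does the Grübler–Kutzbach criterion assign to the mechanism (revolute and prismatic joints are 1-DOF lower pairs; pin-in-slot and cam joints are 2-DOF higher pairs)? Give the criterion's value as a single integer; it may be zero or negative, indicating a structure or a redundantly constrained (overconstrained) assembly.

(L,J1,J2)=(1,0,0); link0 fixed
link1: (2,0,0)
R 1-0 [J1]: (2,1,0)
link2: (3,1,0)
PS 2-1 [J2]: (3,1,1)
C 0-2 [J2]: (3,1,2)
Grübler: 3·2 − 2·1 − 2 = 2

M = 2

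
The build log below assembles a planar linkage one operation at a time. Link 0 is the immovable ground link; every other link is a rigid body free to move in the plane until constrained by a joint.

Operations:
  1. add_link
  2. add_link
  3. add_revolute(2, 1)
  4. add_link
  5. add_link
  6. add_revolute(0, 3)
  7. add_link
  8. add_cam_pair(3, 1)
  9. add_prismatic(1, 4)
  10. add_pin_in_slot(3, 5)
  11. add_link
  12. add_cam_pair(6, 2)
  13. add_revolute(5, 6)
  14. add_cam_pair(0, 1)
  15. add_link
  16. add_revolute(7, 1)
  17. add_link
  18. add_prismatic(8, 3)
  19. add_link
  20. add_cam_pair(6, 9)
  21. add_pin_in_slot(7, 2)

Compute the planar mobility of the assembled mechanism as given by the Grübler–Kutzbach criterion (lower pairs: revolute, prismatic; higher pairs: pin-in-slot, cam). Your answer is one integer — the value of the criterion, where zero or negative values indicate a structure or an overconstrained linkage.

M = 9

link 0 = ground. State L|J1|J2 = 1|0|0
+link1  2|0|0
+link2  3|0|0
R(2,1) f=1→J1  3|1|0
+link3  4|1|0
+link4  5|1|0
R(0,3) f=1→J1  5|2|0
+link5  6|2|0
C(3,1) f=2→J2  6|2|1
P(1,4) f=1→J1  6|3|1
PS(3,5) f=2→J2  6|3|2
+link6  7|3|2
C(6,2) f=2→J2  7|3|3
R(5,6) f=1→J1  7|4|3
C(0,1) f=2→J2  7|4|4
+link7  8|4|4
R(7,1) f=1→J1  8|5|4
+link8  9|5|4
P(8,3) f=1→J1  9|6|4
+link9  10|6|4
C(6,9) f=2→J2  10|6|5
PS(7,2) f=2→J2  10|6|6
M = 3(10−1)−2·6−6 = 27−12−6 = 9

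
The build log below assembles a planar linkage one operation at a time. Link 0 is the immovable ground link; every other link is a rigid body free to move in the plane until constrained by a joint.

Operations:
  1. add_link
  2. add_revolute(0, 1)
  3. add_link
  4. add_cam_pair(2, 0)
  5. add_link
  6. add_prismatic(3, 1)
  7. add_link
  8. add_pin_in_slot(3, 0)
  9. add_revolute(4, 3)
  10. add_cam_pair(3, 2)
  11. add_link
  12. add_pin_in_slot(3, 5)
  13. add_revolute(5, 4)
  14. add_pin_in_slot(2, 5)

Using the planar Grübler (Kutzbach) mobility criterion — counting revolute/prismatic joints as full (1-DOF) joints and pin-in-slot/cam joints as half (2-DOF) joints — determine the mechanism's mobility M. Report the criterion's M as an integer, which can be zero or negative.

M = 2

link 0 = ground. State L|J1|J2 = 1|0|0
+link1  2|0|0
R(0,1) f=1→J1  2|1|0
+link2  3|1|0
C(2,0) f=2→J2  3|1|1
+link3  4|1|1
P(3,1) f=1→J1  4|2|1
+link4  5|2|1
PS(3,0) f=2→J2  5|2|2
R(4,3) f=1→J1  5|3|2
C(3,2) f=2→J2  5|3|3
+link5  6|3|3
PS(3,5) f=2→J2  6|3|4
R(5,4) f=1→J1  6|4|4
PS(2,5) f=2→J2  6|4|5
M = 3(6−1)−2·4−5 = 15−8−5 = 2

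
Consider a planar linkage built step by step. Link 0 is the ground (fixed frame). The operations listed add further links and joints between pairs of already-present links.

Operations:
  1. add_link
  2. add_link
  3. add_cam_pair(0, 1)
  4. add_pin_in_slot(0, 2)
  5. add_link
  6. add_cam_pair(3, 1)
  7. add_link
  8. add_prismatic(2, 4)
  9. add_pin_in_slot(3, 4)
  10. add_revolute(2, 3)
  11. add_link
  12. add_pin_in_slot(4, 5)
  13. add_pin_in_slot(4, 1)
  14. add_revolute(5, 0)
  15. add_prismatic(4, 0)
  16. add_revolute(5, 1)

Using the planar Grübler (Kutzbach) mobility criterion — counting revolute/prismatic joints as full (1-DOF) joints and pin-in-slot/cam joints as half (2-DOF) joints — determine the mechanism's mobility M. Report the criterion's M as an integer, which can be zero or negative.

(L,J1,J2)=(1,0,0); link0 fixed
link1: (2,0,0)
link2: (3,0,0)
C 0-1 [J2]: (3,0,1)
PS 0-2 [J2]: (3,0,2)
link3: (4,0,2)
C 3-1 [J2]: (4,0,3)
link4: (5,0,3)
P 2-4 [J1]: (5,1,3)
PS 3-4 [J2]: (5,1,4)
R 2-3 [J1]: (5,2,4)
link5: (6,2,4)
PS 4-5 [J2]: (6,2,5)
PS 4-1 [J2]: (6,2,6)
R 5-0 [J1]: (6,3,6)
P 4-0 [J1]: (6,4,6)
R 5-1 [J1]: (6,5,6)
Grübler: 3·5 − 2·5 − 6 = -1

M = -1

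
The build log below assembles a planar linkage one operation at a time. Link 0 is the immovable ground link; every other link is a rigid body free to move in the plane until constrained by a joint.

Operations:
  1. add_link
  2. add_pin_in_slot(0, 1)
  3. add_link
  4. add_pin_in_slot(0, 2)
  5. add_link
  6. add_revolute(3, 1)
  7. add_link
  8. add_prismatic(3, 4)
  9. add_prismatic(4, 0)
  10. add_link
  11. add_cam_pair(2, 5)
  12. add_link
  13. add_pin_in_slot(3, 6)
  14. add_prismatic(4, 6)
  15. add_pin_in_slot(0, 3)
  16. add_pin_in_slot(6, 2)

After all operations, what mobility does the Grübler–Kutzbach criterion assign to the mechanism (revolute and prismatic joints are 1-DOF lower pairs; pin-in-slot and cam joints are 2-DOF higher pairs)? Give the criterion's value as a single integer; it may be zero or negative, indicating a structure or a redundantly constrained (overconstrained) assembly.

M = 4

ground; <1,0,0>
#1 <2,0,0>
PS:0↔1 J2 <2,0,1>
#2 <3,0,1>
PS:0↔2 J2 <3,0,2>
#3 <4,0,2>
R:3↔1 J1 <4,1,2>
#4 <5,1,2>
P:3↔4 J1 <5,2,2>
P:4↔0 J1 <5,3,2>
#5 <6,3,2>
C:2↔5 J2 <6,3,3>
#6 <7,3,3>
PS:3↔6 J2 <7,3,4>
P:4↔6 J1 <7,4,4>
PS:0↔3 J2 <7,4,5>
PS:6↔2 J2 <7,4,6>
3×6 − 2×4 − 1×6 = 4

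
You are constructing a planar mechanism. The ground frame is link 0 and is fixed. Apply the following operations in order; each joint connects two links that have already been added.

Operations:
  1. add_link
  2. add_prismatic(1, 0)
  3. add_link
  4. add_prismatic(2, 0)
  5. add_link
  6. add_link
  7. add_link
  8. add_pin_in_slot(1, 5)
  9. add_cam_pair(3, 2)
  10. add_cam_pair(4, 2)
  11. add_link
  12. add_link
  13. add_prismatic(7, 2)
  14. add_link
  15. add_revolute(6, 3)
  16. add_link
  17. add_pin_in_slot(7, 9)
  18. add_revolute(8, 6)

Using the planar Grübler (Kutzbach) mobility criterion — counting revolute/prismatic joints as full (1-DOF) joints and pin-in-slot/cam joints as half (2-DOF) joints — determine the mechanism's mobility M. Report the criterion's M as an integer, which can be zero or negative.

M = 13

ground; <1,0,0>
#1 <2,0,0>
P:1↔0 J1 <2,1,0>
#2 <3,1,0>
P:2↔0 J1 <3,2,0>
#3 <4,2,0>
#4 <5,2,0>
#5 <6,2,0>
PS:1↔5 J2 <6,2,1>
C:3↔2 J2 <6,2,2>
C:4↔2 J2 <6,2,3>
#6 <7,2,3>
#7 <8,2,3>
P:7↔2 J1 <8,3,3>
#8 <9,3,3>
R:6↔3 J1 <9,4,3>
#9 <10,4,3>
PS:7↔9 J2 <10,4,4>
R:8↔6 J1 <10,5,4>
3×9 − 2×5 − 1×4 = 13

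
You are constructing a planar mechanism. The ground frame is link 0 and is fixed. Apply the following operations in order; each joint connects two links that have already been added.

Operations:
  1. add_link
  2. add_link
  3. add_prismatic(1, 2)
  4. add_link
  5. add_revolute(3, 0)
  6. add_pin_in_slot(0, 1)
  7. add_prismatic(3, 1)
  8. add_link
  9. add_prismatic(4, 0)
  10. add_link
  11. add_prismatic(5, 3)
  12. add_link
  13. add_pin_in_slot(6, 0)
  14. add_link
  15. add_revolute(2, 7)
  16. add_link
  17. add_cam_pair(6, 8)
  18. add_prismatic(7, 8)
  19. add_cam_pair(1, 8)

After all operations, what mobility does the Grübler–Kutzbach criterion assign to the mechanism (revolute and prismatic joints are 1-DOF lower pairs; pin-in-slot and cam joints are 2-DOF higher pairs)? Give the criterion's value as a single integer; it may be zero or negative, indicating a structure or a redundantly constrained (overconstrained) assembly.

ground; <1,0,0>
#1 <2,0,0>
#2 <3,0,0>
P:1↔2 J1 <3,1,0>
#3 <4,1,0>
R:3↔0 J1 <4,2,0>
PS:0↔1 J2 <4,2,1>
P:3↔1 J1 <4,3,1>
#4 <5,3,1>
P:4↔0 J1 <5,4,1>
#5 <6,4,1>
P:5↔3 J1 <6,5,1>
#6 <7,5,1>
PS:6↔0 J2 <7,5,2>
#7 <8,5,2>
R:2↔7 J1 <8,6,2>
#8 <9,6,2>
C:6↔8 J2 <9,6,3>
P:7↔8 J1 <9,7,3>
C:1↔8 J2 <9,7,4>
3×8 − 2×7 − 1×4 = 6

M = 6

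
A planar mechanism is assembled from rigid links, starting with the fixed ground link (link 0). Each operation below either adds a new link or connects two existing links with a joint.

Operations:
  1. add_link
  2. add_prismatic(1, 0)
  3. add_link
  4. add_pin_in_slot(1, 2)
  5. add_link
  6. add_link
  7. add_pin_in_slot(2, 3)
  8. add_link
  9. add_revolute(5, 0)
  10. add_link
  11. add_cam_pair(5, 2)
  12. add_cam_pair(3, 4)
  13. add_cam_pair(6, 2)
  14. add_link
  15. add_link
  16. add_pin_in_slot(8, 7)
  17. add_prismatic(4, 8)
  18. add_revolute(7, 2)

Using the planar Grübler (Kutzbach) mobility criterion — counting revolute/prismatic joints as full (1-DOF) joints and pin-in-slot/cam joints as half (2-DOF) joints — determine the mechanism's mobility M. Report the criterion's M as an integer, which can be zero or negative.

(L,J1,J2)=(1,0,0); link0 fixed
link1: (2,0,0)
P 1-0 [J1]: (2,1,0)
link2: (3,1,0)
PS 1-2 [J2]: (3,1,1)
link3: (4,1,1)
link4: (5,1,1)
PS 2-3 [J2]: (5,1,2)
link5: (6,1,2)
R 5-0 [J1]: (6,2,2)
link6: (7,2,2)
C 5-2 [J2]: (7,2,3)
C 3-4 [J2]: (7,2,4)
C 6-2 [J2]: (7,2,5)
link7: (8,2,5)
link8: (9,2,5)
PS 8-7 [J2]: (9,2,6)
P 4-8 [J1]: (9,3,6)
R 7-2 [J1]: (9,4,6)
Grübler: 3·8 − 2·4 − 6 = 10

M = 10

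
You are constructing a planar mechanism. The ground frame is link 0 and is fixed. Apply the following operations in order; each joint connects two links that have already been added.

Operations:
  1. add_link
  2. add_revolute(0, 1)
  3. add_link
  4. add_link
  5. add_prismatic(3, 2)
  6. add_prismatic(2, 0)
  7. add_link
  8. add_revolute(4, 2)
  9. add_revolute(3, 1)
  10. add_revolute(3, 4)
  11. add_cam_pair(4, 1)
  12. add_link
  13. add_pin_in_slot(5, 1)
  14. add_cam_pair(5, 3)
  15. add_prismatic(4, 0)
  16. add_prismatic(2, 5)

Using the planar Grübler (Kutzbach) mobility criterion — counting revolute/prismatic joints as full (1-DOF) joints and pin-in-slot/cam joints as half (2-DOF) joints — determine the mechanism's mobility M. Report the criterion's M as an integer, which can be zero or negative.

M = -4

[1;0;0] (link 0 is ground)
L+ [2;0;0]
R(0,1)∈J1 [2;1;0]
L+ [3;1;0]
L+ [4;1;0]
P(3,2)∈J1 [4;2;0]
P(2,0)∈J1 [4;3;0]
L+ [5;3;0]
R(4,2)∈J1 [5;4;0]
R(3,1)∈J1 [5;5;0]
R(3,4)∈J1 [5;6;0]
C(4,1)∈J2 [5;6;1]
L+ [6;6;1]
PS(5,1)∈J2 [6;6;2]
C(5,3)∈J2 [6;6;3]
P(4,0)∈J1 [6;7;3]
P(2,5)∈J1 [6;8;3]
mobility = 15 − 16 − 3 = -4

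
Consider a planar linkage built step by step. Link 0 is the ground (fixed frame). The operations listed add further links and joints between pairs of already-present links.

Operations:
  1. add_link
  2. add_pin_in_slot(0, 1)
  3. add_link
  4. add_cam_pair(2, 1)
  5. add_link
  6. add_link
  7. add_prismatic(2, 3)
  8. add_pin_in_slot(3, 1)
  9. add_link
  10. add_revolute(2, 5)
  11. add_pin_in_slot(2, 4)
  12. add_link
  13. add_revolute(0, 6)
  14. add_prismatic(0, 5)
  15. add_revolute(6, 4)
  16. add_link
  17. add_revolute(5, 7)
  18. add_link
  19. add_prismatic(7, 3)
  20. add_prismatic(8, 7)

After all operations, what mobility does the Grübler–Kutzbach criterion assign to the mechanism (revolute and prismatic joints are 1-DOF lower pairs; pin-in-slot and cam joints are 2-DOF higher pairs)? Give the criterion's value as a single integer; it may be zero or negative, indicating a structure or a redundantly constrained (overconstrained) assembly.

(L,J1,J2)=(1,0,0); link0 fixed
link1: (2,0,0)
PS 0-1 [J2]: (2,0,1)
link2: (3,0,1)
C 2-1 [J2]: (3,0,2)
link3: (4,0,2)
link4: (5,0,2)
P 2-3 [J1]: (5,1,2)
PS 3-1 [J2]: (5,1,3)
link5: (6,1,3)
R 2-5 [J1]: (6,2,3)
PS 2-4 [J2]: (6,2,4)
link6: (7,2,4)
R 0-6 [J1]: (7,3,4)
P 0-5 [J1]: (7,4,4)
R 6-4 [J1]: (7,5,4)
link7: (8,5,4)
R 5-7 [J1]: (8,6,4)
link8: (9,6,4)
P 7-3 [J1]: (9,7,4)
P 8-7 [J1]: (9,8,4)
Grübler: 3·8 − 2·8 − 4 = 4

M = 4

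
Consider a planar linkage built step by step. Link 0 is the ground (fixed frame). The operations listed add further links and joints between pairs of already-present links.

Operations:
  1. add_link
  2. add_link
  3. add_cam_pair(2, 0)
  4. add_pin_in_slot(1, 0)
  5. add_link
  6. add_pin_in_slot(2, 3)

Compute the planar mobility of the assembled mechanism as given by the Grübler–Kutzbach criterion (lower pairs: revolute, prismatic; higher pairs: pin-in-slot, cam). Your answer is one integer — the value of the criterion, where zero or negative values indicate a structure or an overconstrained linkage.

M = 6

[1;0;0] (link 0 is ground)
L+ [2;0;0]
L+ [3;0;0]
C(2,0)∈J2 [3;0;1]
PS(1,0)∈J2 [3;0;2]
L+ [4;0;2]
PS(2,3)∈J2 [4;0;3]
mobility = 9 − 0 − 3 = 6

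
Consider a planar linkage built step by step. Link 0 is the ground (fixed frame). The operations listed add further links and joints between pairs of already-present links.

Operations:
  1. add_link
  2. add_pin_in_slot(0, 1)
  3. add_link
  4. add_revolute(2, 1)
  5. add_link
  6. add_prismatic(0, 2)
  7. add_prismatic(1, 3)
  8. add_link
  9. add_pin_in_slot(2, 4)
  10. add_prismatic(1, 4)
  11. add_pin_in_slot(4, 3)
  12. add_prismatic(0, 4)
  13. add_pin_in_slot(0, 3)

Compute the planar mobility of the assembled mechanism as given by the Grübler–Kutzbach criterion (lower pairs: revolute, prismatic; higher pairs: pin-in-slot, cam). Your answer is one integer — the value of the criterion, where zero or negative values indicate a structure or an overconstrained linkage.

M = -2

(L,J1,J2)=(1,0,0); link0 fixed
link1: (2,0,0)
PS 0-1 [J2]: (2,0,1)
link2: (3,0,1)
R 2-1 [J1]: (3,1,1)
link3: (4,1,1)
P 0-2 [J1]: (4,2,1)
P 1-3 [J1]: (4,3,1)
link4: (5,3,1)
PS 2-4 [J2]: (5,3,2)
P 1-4 [J1]: (5,4,2)
PS 4-3 [J2]: (5,4,3)
P 0-4 [J1]: (5,5,3)
PS 0-3 [J2]: (5,5,4)
Grübler: 3·4 − 2·5 − 4 = -2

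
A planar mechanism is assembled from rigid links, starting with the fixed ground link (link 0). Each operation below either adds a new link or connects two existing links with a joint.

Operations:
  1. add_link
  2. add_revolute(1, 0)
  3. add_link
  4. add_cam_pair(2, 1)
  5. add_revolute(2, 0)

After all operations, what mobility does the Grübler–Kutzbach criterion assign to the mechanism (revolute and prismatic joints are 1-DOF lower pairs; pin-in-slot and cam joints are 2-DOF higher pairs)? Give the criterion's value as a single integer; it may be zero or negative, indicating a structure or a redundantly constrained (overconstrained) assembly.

L=1 J1=0 J2=0
add link → L=2 J1=0 J2=0
R@1,0 dof=1 J1 → L=2 J1=1 J2=0
add link → L=3 J1=1 J2=0
C@2,1 dof=2 J2 → L=3 J1=1 J2=1
R@2,0 dof=1 J1 → L=3 J1=2 J2=1
M=3(L−1)−2J1−J2=3·2−2·2−1=1

M = 1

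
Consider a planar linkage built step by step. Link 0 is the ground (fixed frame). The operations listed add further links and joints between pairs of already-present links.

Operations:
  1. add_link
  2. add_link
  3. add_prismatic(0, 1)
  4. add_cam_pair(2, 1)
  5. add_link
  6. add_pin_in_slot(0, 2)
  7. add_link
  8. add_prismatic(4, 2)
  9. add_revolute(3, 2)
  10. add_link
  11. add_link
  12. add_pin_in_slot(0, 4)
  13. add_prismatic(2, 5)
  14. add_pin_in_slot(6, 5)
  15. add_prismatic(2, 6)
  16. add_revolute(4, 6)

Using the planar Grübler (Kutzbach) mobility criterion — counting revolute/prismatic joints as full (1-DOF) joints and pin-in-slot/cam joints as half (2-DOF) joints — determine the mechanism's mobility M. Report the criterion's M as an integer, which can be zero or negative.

(L,J1,J2)=(1,0,0); link0 fixed
link1: (2,0,0)
link2: (3,0,0)
P 0-1 [J1]: (3,1,0)
C 2-1 [J2]: (3,1,1)
link3: (4,1,1)
PS 0-2 [J2]: (4,1,2)
link4: (5,1,2)
P 4-2 [J1]: (5,2,2)
R 3-2 [J1]: (5,3,2)
link5: (6,3,2)
link6: (7,3,2)
PS 0-4 [J2]: (7,3,3)
P 2-5 [J1]: (7,4,3)
PS 6-5 [J2]: (7,4,4)
P 2-6 [J1]: (7,5,4)
R 4-6 [J1]: (7,6,4)
Grübler: 3·6 − 2·6 − 4 = 2

M = 2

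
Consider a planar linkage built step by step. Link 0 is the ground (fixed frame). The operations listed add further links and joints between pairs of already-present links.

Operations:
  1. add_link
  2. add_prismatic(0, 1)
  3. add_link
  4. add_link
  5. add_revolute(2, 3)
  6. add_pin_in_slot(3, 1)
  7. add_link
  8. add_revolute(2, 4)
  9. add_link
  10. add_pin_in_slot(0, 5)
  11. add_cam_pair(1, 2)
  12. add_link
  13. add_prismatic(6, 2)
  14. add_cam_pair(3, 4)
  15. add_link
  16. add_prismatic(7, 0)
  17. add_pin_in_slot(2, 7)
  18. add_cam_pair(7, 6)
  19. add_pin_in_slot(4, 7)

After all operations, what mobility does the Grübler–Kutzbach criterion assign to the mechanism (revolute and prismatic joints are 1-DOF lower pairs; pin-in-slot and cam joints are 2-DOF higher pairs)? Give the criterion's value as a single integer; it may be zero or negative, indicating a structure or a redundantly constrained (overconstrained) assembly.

link 0 = ground. State L|J1|J2 = 1|0|0
+link1  2|0|0
P(0,1) f=1→J1  2|1|0
+link2  3|1|0
+link3  4|1|0
R(2,3) f=1→J1  4|2|0
PS(3,1) f=2→J2  4|2|1
+link4  5|2|1
R(2,4) f=1→J1  5|3|1
+link5  6|3|1
PS(0,5) f=2→J2  6|3|2
C(1,2) f=2→J2  6|3|3
+link6  7|3|3
P(6,2) f=1→J1  7|4|3
C(3,4) f=2→J2  7|4|4
+link7  8|4|4
P(7,0) f=1→J1  8|5|4
PS(2,7) f=2→J2  8|5|5
C(7,6) f=2→J2  8|5|6
PS(4,7) f=2→J2  8|5|7
M = 3(8−1)−2·5−7 = 21−10−7 = 4

M = 4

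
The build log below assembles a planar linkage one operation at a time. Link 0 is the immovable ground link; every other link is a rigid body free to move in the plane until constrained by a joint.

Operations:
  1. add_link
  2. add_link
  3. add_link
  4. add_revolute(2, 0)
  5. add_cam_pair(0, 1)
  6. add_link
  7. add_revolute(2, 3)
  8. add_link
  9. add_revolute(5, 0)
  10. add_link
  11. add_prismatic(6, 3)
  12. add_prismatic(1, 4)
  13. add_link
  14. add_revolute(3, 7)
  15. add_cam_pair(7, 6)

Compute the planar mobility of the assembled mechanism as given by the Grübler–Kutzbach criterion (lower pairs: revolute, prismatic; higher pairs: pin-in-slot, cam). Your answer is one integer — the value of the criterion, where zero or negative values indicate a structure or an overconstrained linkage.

M = 7

[1;0;0] (link 0 is ground)
L+ [2;0;0]
L+ [3;0;0]
L+ [4;0;0]
R(2,0)∈J1 [4;1;0]
C(0,1)∈J2 [4;1;1]
L+ [5;1;1]
R(2,3)∈J1 [5;2;1]
L+ [6;2;1]
R(5,0)∈J1 [6;3;1]
L+ [7;3;1]
P(6,3)∈J1 [7;4;1]
P(1,4)∈J1 [7;5;1]
L+ [8;5;1]
R(3,7)∈J1 [8;6;1]
C(7,6)∈J2 [8;6;2]
mobility = 21 − 12 − 2 = 7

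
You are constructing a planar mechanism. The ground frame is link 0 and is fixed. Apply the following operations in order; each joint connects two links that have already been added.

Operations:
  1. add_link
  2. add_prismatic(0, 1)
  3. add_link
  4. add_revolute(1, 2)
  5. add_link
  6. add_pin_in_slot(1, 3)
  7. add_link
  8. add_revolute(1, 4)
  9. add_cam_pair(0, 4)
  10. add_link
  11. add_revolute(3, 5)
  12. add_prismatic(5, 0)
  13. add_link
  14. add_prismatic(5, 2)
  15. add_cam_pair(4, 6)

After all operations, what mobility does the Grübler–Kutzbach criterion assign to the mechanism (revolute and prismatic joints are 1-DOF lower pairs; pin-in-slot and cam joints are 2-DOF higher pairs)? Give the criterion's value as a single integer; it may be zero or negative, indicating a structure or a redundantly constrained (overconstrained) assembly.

L=1 J1=0 J2=0
add link → L=2 J1=0 J2=0
P@0,1 dof=1 J1 → L=2 J1=1 J2=0
add link → L=3 J1=1 J2=0
R@1,2 dof=1 J1 → L=3 J1=2 J2=0
add link → L=4 J1=2 J2=0
PS@1,3 dof=2 J2 → L=4 J1=2 J2=1
add link → L=5 J1=2 J2=1
R@1,4 dof=1 J1 → L=5 J1=3 J2=1
C@0,4 dof=2 J2 → L=5 J1=3 J2=2
add link → L=6 J1=3 J2=2
R@3,5 dof=1 J1 → L=6 J1=4 J2=2
P@5,0 dof=1 J1 → L=6 J1=5 J2=2
add link → L=7 J1=5 J2=2
P@5,2 dof=1 J1 → L=7 J1=6 J2=2
C@4,6 dof=2 J2 → L=7 J1=6 J2=3
M=3(L−1)−2J1−J2=3·6−2·6−3=3

M = 3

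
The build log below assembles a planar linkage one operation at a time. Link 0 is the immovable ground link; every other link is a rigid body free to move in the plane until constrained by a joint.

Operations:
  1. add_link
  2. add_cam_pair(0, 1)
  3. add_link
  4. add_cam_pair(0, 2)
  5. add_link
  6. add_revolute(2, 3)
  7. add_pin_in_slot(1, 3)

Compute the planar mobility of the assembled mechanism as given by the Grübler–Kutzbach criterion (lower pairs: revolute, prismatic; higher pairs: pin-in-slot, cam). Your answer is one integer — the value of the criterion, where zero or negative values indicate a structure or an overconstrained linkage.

link 0 = ground. State L|J1|J2 = 1|0|0
+link1  2|0|0
C(0,1) f=2→J2  2|0|1
+link2  3|0|1
C(0,2) f=2→J2  3|0|2
+link3  4|0|2
R(2,3) f=1→J1  4|1|2
PS(1,3) f=2→J2  4|1|3
M = 3(4−1)−2·1−3 = 9−2−3 = 4

M = 4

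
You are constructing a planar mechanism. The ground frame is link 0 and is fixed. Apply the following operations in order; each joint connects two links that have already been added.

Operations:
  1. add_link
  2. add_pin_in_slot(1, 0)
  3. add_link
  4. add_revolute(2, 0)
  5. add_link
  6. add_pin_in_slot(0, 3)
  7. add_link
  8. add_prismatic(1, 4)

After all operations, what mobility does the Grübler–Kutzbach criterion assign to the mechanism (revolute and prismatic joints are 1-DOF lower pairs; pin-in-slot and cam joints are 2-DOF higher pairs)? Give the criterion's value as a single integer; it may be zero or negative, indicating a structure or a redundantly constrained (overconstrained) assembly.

[1;0;0] (link 0 is ground)
L+ [2;0;0]
PS(1,0)∈J2 [2;0;1]
L+ [3;0;1]
R(2,0)∈J1 [3;1;1]
L+ [4;1;1]
PS(0,3)∈J2 [4;1;2]
L+ [5;1;2]
P(1,4)∈J1 [5;2;2]
mobility = 12 − 4 − 2 = 6

M = 6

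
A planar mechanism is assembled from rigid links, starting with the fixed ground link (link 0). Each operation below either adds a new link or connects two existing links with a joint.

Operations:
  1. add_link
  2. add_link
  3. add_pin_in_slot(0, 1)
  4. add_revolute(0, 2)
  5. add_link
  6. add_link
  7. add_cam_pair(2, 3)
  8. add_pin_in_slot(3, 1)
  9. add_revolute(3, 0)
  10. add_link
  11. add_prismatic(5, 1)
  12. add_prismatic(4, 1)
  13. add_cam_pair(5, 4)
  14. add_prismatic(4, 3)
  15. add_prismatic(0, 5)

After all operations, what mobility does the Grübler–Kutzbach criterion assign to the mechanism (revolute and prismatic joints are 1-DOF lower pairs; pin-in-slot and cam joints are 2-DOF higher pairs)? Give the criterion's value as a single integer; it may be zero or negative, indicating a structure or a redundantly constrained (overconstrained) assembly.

M = -1

link 0 = ground. State L|J1|J2 = 1|0|0
+link1  2|0|0
+link2  3|0|0
PS(0,1) f=2→J2  3|0|1
R(0,2) f=1→J1  3|1|1
+link3  4|1|1
+link4  5|1|1
C(2,3) f=2→J2  5|1|2
PS(3,1) f=2→J2  5|1|3
R(3,0) f=1→J1  5|2|3
+link5  6|2|3
P(5,1) f=1→J1  6|3|3
P(4,1) f=1→J1  6|4|3
C(5,4) f=2→J2  6|4|4
P(4,3) f=1→J1  6|5|4
P(0,5) f=1→J1  6|6|4
M = 3(6−1)−2·6−4 = 15−12−4 = -1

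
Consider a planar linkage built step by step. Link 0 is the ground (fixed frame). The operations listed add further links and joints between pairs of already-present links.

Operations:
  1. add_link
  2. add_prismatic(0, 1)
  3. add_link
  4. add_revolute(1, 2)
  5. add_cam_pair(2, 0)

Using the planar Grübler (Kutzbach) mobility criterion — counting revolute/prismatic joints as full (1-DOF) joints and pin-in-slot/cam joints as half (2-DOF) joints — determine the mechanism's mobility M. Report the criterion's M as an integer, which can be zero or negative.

[1;0;0] (link 0 is ground)
L+ [2;0;0]
P(0,1)∈J1 [2;1;0]
L+ [3;1;0]
R(1,2)∈J1 [3;2;0]
C(2,0)∈J2 [3;2;1]
mobility = 6 − 4 − 1 = 1

M = 1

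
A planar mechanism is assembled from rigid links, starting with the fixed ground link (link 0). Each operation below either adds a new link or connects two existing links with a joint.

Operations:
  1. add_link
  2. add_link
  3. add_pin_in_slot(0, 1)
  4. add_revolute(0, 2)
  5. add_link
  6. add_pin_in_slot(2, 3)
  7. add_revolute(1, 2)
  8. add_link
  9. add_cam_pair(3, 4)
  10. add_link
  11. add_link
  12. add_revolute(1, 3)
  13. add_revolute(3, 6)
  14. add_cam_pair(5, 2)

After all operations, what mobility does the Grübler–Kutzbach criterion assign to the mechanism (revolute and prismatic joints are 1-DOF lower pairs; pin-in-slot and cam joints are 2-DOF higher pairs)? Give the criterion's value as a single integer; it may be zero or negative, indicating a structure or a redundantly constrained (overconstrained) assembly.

(L,J1,J2)=(1,0,0); link0 fixed
link1: (2,0,0)
link2: (3,0,0)
PS 0-1 [J2]: (3,0,1)
R 0-2 [J1]: (3,1,1)
link3: (4,1,1)
PS 2-3 [J2]: (4,1,2)
R 1-2 [J1]: (4,2,2)
link4: (5,2,2)
C 3-4 [J2]: (5,2,3)
link5: (6,2,3)
link6: (7,2,3)
R 1-3 [J1]: (7,3,3)
R 3-6 [J1]: (7,4,3)
C 5-2 [J2]: (7,4,4)
Grübler: 3·6 − 2·4 − 4 = 6

M = 6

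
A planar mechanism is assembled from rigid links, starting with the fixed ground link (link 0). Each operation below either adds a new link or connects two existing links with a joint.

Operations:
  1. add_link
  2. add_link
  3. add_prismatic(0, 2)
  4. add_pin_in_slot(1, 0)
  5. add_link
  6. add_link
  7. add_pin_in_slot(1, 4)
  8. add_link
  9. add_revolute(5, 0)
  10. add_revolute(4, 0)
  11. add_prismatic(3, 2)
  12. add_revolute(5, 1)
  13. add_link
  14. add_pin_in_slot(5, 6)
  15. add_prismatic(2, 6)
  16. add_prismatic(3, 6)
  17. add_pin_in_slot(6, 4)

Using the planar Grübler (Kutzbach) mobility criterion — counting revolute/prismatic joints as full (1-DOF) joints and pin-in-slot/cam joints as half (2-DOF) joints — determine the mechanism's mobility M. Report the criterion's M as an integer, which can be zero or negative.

M = 0

ground; <1,0,0>
#1 <2,0,0>
#2 <3,0,0>
P:0↔2 J1 <3,1,0>
PS:1↔0 J2 <3,1,1>
#3 <4,1,1>
#4 <5,1,1>
PS:1↔4 J2 <5,1,2>
#5 <6,1,2>
R:5↔0 J1 <6,2,2>
R:4↔0 J1 <6,3,2>
P:3↔2 J1 <6,4,2>
R:5↔1 J1 <6,5,2>
#6 <7,5,2>
PS:5↔6 J2 <7,5,3>
P:2↔6 J1 <7,6,3>
P:3↔6 J1 <7,7,3>
PS:6↔4 J2 <7,7,4>
3×6 − 2×7 − 1×4 = 0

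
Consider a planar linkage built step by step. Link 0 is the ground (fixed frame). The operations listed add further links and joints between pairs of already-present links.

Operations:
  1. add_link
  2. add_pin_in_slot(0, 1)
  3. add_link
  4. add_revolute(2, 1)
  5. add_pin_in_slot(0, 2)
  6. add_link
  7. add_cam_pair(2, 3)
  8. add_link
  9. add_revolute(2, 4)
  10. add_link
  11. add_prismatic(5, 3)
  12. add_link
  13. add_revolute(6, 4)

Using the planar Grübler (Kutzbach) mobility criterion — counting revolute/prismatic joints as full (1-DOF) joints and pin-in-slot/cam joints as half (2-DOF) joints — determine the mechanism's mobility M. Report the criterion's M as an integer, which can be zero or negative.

ground; <1,0,0>
#1 <2,0,0>
PS:0↔1 J2 <2,0,1>
#2 <3,0,1>
R:2↔1 J1 <3,1,1>
PS:0↔2 J2 <3,1,2>
#3 <4,1,2>
C:2↔3 J2 <4,1,3>
#4 <5,1,3>
R:2↔4 J1 <5,2,3>
#5 <6,2,3>
P:5↔3 J1 <6,3,3>
#6 <7,3,3>
R:6↔4 J1 <7,4,3>
3×6 − 2×4 − 1×3 = 7

M = 7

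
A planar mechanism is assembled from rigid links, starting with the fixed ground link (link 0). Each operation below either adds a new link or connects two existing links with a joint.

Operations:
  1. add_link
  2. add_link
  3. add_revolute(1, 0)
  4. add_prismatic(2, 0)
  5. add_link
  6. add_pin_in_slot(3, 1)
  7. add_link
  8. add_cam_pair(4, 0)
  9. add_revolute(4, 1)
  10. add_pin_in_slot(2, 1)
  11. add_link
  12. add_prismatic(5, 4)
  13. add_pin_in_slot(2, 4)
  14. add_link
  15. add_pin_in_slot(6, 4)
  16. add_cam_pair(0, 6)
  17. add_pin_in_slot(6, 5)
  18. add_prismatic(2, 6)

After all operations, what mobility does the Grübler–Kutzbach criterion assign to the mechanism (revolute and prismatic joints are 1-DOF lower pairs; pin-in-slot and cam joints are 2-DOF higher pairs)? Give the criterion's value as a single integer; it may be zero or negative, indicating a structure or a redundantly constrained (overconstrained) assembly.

L=1 J1=0 J2=0
add link → L=2 J1=0 J2=0
add link → L=3 J1=0 J2=0
R@1,0 dof=1 J1 → L=3 J1=1 J2=0
P@2,0 dof=1 J1 → L=3 J1=2 J2=0
add link → L=4 J1=2 J2=0
PS@3,1 dof=2 J2 → L=4 J1=2 J2=1
add link → L=5 J1=2 J2=1
C@4,0 dof=2 J2 → L=5 J1=2 J2=2
R@4,1 dof=1 J1 → L=5 J1=3 J2=2
PS@2,1 dof=2 J2 → L=5 J1=3 J2=3
add link → L=6 J1=3 J2=3
P@5,4 dof=1 J1 → L=6 J1=4 J2=3
PS@2,4 dof=2 J2 → L=6 J1=4 J2=4
add link → L=7 J1=4 J2=4
PS@6,4 dof=2 J2 → L=7 J1=4 J2=5
C@0,6 dof=2 J2 → L=7 J1=4 J2=6
PS@6,5 dof=2 J2 → L=7 J1=4 J2=7
P@2,6 dof=1 J1 → L=7 J1=5 J2=7
M=3(L−1)−2J1−J2=3·6−2·5−7=1

M = 1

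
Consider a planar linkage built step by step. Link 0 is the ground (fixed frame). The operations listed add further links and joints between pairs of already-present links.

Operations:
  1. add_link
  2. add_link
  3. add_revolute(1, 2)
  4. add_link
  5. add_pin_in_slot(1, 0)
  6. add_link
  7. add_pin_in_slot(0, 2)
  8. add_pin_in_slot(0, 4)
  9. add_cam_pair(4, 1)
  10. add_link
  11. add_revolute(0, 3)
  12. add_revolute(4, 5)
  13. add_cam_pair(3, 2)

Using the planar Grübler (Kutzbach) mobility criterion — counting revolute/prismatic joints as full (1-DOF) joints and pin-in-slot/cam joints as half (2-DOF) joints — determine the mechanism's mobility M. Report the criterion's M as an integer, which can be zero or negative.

link 0 = ground. State L|J1|J2 = 1|0|0
+link1  2|0|0
+link2  3|0|0
R(1,2) f=1→J1  3|1|0
+link3  4|1|0
PS(1,0) f=2→J2  4|1|1
+link4  5|1|1
PS(0,2) f=2→J2  5|1|2
PS(0,4) f=2→J2  5|1|3
C(4,1) f=2→J2  5|1|4
+link5  6|1|4
R(0,3) f=1→J1  6|2|4
R(4,5) f=1→J1  6|3|4
C(3,2) f=2→J2  6|3|5
M = 3(6−1)−2·3−5 = 15−6−5 = 4

M = 4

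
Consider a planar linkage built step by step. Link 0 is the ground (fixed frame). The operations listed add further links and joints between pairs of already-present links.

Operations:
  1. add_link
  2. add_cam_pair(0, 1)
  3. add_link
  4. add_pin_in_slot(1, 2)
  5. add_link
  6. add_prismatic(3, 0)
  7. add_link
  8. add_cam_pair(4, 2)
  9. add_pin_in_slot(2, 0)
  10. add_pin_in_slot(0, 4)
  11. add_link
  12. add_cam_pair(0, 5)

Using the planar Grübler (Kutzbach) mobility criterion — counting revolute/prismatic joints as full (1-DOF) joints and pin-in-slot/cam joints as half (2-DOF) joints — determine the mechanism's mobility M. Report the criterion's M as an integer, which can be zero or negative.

M = 7

link 0 = ground. State L|J1|J2 = 1|0|0
+link1  2|0|0
C(0,1) f=2→J2  2|0|1
+link2  3|0|1
PS(1,2) f=2→J2  3|0|2
+link3  4|0|2
P(3,0) f=1→J1  4|1|2
+link4  5|1|2
C(4,2) f=2→J2  5|1|3
PS(2,0) f=2→J2  5|1|4
PS(0,4) f=2→J2  5|1|5
+link5  6|1|5
C(0,5) f=2→J2  6|1|6
M = 3(6−1)−2·1−6 = 15−2−6 = 7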